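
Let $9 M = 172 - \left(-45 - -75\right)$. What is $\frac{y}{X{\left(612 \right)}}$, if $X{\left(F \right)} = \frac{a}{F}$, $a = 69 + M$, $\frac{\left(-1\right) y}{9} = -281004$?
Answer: $\frac{13929930288}{763} \approx 1.8257 \cdot 10^{7}$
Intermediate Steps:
$y = 2529036$ ($y = \left(-9\right) \left(-281004\right) = 2529036$)
$M = \frac{142}{9}$ ($M = \frac{172 - \left(-45 - -75\right)}{9} = \frac{172 - \left(-45 + 75\right)}{9} = \frac{172 - 30}{9} = \frac{1}{9} \cdot 142 = \frac{142}{9} \approx 15.778$)
$a = \frac{763}{9}$ ($a = 69 + \frac{142}{9} = \frac{763}{9} \approx 84.778$)
$X{\left(F \right)} = \frac{763}{9 F}$
$\frac{y}{X{\left(612 \right)}} = \frac{2529036}{\frac{763}{9} \cdot \frac{1}{612}} = \frac{2529036}{\frac{763}{5508}} = 2529036 \cdot \frac{5508}{763} = \frac{13929930288}{763}$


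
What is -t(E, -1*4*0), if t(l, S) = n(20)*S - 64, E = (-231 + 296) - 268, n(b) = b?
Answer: 64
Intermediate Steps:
E = -203 (E = 65 - 268 = -203)
t(l, S) = -64 + 20*S (t(l, S) = 20*S - 64 = -64 + 20*S)
-t(E, -1*4*0) = -(-64 + 20*(-1*4*0)) = -(-64 + 20*(-4*0)) = -(-64 + 20*0) = -(-64 + 0) = -1*(-64) = 64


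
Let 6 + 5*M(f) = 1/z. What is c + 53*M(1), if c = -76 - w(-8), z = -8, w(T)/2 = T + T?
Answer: -4357/40 ≈ -108.93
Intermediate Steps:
w(T) = 4*T (w(T) = 2*(T + T) = 2*(2*T) = 4*T)
c = -44 (c = -76 - 4*(-8) = -76 - 1*(-32) = -76 + 32 = -44)
M(f) = -49/40 (M(f) = -6/5 + (⅕)/(-8) = -6/5 + (⅕)*(-⅛) = -6/5 - 1/40 = -49/40)
c + 53*M(1) = -44 + 53*(-49/40) = -44 - 2597/40 = -4357/40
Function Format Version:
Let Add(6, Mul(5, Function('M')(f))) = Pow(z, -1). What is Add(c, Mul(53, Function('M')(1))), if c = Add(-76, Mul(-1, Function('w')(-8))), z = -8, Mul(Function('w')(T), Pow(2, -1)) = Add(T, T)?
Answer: Rational(-4357, 40) ≈ -108.93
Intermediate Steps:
Function('w')(T) = Mul(4, T) (Function('w')(T) = Mul(2, Add(T, T)) = Mul(2, Mul(2, T)) = Mul(4, T))
c = -44 (c = Add(-76, Mul(-1, Mul(4, -8))) = Add(-76, Mul(-1, -32)) = Add(-76, 32) = -44)
Function('M')(f) = Rational(-49, 40) (Function('M')(f) = Add(Rational(-6, 5), Mul(Rational(1, 5), Pow(-8, -1))) = Add(Rational(-6, 5), Mul(Rational(1, 5), Rational(-1, 8))) = Add(Rational(-6, 5), Rational(-1, 40)) = Rational(-49, 40))
Add(c, Mul(53, Function('M')(1))) = Add(-44, Mul(53, Rational(-49, 40))) = Add(-44, Rational(-2597, 40)) = Rational(-4357, 40)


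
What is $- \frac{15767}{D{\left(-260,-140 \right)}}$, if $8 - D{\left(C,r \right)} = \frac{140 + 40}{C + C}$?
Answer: $- \frac{409942}{217} \approx -1889.1$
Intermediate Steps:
$D{\left(C,r \right)} = 8 - \frac{90}{C}$ ($D{\left(C,r \right)} = 8 - \frac{140 + 40}{C + C} = 8 - \frac{180}{2 C} = 8 - 180 \frac{1}{2 C} = 8 - \frac{90}{C}$)
$- \frac{15767}{D{\left(-260,-140 \right)}} = - \frac{15767}{8 - \frac{90}{-260}} = - \frac{15767}{8 - - \frac{9}{26}} = - \frac{15767}{8 + \frac{9}{26}} = - \frac{15767}{\frac{217}{26}} = \left(-15767\right) \frac{26}{217} = - \frac{409942}{217}$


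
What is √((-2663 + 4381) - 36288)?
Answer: I*√34570 ≈ 185.93*I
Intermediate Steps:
√((-2663 + 4381) - 36288) = √(1718 - 36288) = √(-34570) = I*√34570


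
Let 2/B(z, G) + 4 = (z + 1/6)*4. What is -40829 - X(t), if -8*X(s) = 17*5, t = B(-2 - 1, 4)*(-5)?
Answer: -326547/8 ≈ -40818.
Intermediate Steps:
B(z, G) = 2/(-10/3 + 4*z) (B(z, G) = 2/(-4 + (z + 1/6)*4) = 2/(-4 + (z + 1*(⅙))*4) = 2/(-4 + (z + ⅙)*4) = 2/(-4 + (⅙ + z)*4) = 2/(-4 + (⅔ + 4*z)) = 2/(-10/3 + 4*z))
t = 15/23 (t = (3/(-5 + 6*(-2 - 1)))*(-5) = (3/(-5 + 6*(-3)))*(-5) = (3/(-5 - 18))*(-5) = (3/(-23))*(-5) = (3*(-1/23))*(-5) = -3/23*(-5) = 15/23 ≈ 0.65217)
X(s) = -85/8 (X(s) = -17*5/8 = -⅛*85 = -85/8)
-40829 - X(t) = -40829 - 1*(-85/8) = -40829 + 85/8 = -326547/8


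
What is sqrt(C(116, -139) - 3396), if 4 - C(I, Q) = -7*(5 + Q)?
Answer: I*sqrt(4330) ≈ 65.803*I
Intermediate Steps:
C(I, Q) = 39 + 7*Q (C(I, Q) = 4 - (-7)*(5 + Q) = 4 - (-35 - 7*Q) = 4 + (35 + 7*Q) = 39 + 7*Q)
sqrt(C(116, -139) - 3396) = sqrt((39 + 7*(-139)) - 3396) = sqrt((39 - 973) - 3396) = sqrt(-934 - 3396) = sqrt(-4330) = I*sqrt(4330)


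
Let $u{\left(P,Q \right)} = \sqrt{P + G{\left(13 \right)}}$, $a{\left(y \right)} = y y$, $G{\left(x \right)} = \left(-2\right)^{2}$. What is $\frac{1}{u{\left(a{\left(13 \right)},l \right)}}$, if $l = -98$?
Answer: $\frac{\sqrt{173}}{173} \approx 0.076029$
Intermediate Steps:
$G{\left(x \right)} = 4$
$a{\left(y \right)} = y^{2}$
$u{\left(P,Q \right)} = \sqrt{4 + P}$ ($u{\left(P,Q \right)} = \sqrt{P + 4} = \sqrt{4 + P}$)
$\frac{1}{u{\left(a{\left(13 \right)},l \right)}} = \frac{1}{\sqrt{4 + 13^{2}}} = \frac{1}{\sqrt{4 + 169}} = \frac{1}{\sqrt{173}} = \frac{\sqrt{173}}{173}$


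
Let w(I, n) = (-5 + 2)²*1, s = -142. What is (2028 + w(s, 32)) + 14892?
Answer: 16929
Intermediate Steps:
w(I, n) = 9 (w(I, n) = (-3)²*1 = 9*1 = 9)
(2028 + w(s, 32)) + 14892 = (2028 + 9) + 14892 = 2037 + 14892 = 16929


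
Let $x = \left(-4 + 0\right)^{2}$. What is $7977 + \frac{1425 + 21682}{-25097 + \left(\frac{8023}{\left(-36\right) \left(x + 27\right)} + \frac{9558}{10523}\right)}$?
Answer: $\frac{3261337704882213}{408889821833} \approx 7976.1$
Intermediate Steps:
$x = 16$ ($x = \left(-4\right)^{2} = 16$)
$7977 + \frac{1425 + 21682}{-25097 + \left(\frac{8023}{\left(-36\right) \left(x + 27\right)} + \frac{9558}{10523}\right)} = 7977 + \frac{1425 + 21682}{-25097 + \left(\frac{8023}{\left(-36\right) \left(16 + 27\right)} + \frac{9558}{10523}\right)} = 7977 + \frac{23107}{-25097 + \left(\frac{8023}{\left(-36\right) 43} + 9558 \cdot \frac{1}{10523}\right)} = 7977 + \frac{23107}{-25097 + \left(\frac{8023}{-1548} + \frac{9558}{10523}\right)} = 7977 + \frac{23107}{-25097 + \left(8023 \left(- \frac{1}{1548}\right) + \frac{9558}{10523}\right)} = 7977 + \frac{23107}{-25097 + \left(- \frac{8023}{1548} + \frac{9558}{10523}\right)} = 7977 + \frac{23107}{-25097 - \frac{69630245}{16289604}} = 7977 + \frac{23107}{- \frac{408889821833}{16289604}} = 7977 + 23107 \left(- \frac{16289604}{408889821833}\right) = 7977 - \frac{376403879628}{408889821833} = \frac{3261337704882213}{408889821833}$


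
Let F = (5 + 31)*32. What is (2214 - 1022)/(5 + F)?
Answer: 1192/1157 ≈ 1.0303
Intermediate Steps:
F = 1152 (F = 36*32 = 1152)
(2214 - 1022)/(5 + F) = (2214 - 1022)/(5 + 1152) = 1192/1157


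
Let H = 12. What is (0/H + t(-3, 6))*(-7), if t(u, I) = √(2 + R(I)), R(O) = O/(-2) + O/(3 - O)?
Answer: -7*I*√3 ≈ -12.124*I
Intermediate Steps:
R(O) = -O/2 + O/(3 - O) (R(O) = O*(-½) + O/(3 - O) = -O/2 + O/(3 - O))
t(u, I) = √(2 + I*(1 - I)/(2*(-3 + I)))
(0/H + t(-3, 6))*(-7) = (0/12 + √2*√((-12 - 1*6² + 5*6)/(-3 + 6))/2)*(-7) = (0*(1/12) + √2*√((-12 - 1*36 + 30)/3)/2)*(-7) = (0 + √2*√((-12 - 36 + 30)/3)/2)*(-7) = (0 + √2*√((⅓)*(-18))/2)*(-7) = (0 + √2*√(-6)/2)*(-7) = (0 + √2*(I*√6)/2)*(-7) = (0 + I*√3)*(-7) = (I*√3)*(-7) = -7*I*√3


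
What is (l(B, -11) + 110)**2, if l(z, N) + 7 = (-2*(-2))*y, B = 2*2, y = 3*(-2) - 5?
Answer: 3481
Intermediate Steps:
y = -11 (y = -6 - 5 = -11)
B = 4
l(z, N) = -51 (l(z, N) = -7 - 2*(-2)*(-11) = -7 + 4*(-11) = -7 - 44 = -51)
(l(B, -11) + 110)**2 = (-51 + 110)**2 = 59**2 = 3481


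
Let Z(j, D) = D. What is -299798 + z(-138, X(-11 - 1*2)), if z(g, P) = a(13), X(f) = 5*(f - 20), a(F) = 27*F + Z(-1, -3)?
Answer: -299450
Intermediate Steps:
a(F) = -3 + 27*F (a(F) = 27*F - 3 = -3 + 27*F)
X(f) = -100 + 5*f (X(f) = 5*(-20 + f) = -100 + 5*f)
z(g, P) = 348 (z(g, P) = -3 + 27*13 = -3 + 351 = 348)
-299798 + z(-138, X(-11 - 1*2)) = -299798 + 348 = -299450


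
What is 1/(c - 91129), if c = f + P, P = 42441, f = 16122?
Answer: -1/32566 ≈ -3.0707e-5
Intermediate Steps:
c = 58563 (c = 16122 + 42441 = 58563)
1/(c - 91129) = 1/(58563 - 91129) = 1/(-32566) = -1/32566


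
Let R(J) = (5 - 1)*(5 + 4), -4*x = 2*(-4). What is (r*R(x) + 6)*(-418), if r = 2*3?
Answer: -92796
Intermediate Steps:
x = 2 (x = -(-4)/2 = -¼*(-8) = 2)
r = 6
R(J) = 36 (R(J) = 4*9 = 36)
(r*R(x) + 6)*(-418) = (6*36 + 6)*(-418) = (216 + 6)*(-418) = 222*(-418) = -92796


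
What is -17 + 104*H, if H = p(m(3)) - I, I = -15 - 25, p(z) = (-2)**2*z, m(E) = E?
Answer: 5391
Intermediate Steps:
p(z) = 4*z
I = -40
H = 52 (H = 4*3 - 1*(-40) = 12 + 40 = 52)
-17 + 104*H = -17 + 104*52 = -17 + 5408 = 5391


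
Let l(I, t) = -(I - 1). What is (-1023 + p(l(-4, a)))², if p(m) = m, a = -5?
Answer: 1036324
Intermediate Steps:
l(I, t) = 1 - I (l(I, t) = -(-1 + I) = 1 - I)
(-1023 + p(l(-4, a)))² = (-1023 + (1 - 1*(-4)))² = (-1023 + (1 + 4))² = (-1023 + 5)² = (-1018)² = 1036324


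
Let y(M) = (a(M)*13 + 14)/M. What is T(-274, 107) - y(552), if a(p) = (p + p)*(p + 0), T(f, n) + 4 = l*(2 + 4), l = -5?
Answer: -3970543/276 ≈ -14386.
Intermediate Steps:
T(f, n) = -34 (T(f, n) = -4 - 5*(2 + 4) = -4 - 5*6 = -4 - 30 = -34)
a(p) = 2*p² (a(p) = (2*p)*p = 2*p²)
y(M) = (14 + 26*M²)/M (y(M) = ((2*M²)*13 + 14)/M = (26*M² + 14)/M = (14 + 26*M²)/M)
T(-274, 107) - y(552) = -34 - (14/552 + 26*552) = -34 - (14*(1/552) + 14352) = -34 - (7/276 + 14352) = -34 - 1*3961159/276 = -34 - 3961159/276 = -3970543/276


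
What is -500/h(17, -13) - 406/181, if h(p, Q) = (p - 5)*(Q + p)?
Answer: -27497/2172 ≈ -12.660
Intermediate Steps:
h(p, Q) = (-5 + p)*(Q + p)
-500/h(17, -13) - 406/181 = -500/(17² - 5*(-13) - 5*17 - 13*17) - 406/181 = -500/(289 + 65 - 85 - 221) - 406*1/181 = -500/48 - 406/181 = -500*1/48 - 406/181 = -125/12 - 406/181 = -27497/2172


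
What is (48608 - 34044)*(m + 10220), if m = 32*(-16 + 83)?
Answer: 180069296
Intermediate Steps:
m = 2144 (m = 32*67 = 2144)
(48608 - 34044)*(m + 10220) = (48608 - 34044)*(2144 + 10220) = 14564*12364 = 180069296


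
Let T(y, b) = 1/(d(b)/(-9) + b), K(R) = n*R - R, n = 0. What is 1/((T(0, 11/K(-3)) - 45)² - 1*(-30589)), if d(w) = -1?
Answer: 1156/37674325 ≈ 3.0684e-5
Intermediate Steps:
K(R) = -R (K(R) = 0*R - R = 0 - R = -R)
T(y, b) = 1/(⅑ + b) (T(y, b) = 1/(-1/(-9) + b) = 1/(-1*(-⅑) + b) = 1/(⅑ + b))
1/((T(0, 11/K(-3)) - 45)² - 1*(-30589)) = 1/((9/(1 + 9*(11/((-1*(-3))))) - 45)² - 1*(-30589)) = 1/((9/(1 + 9*(11/3)) - 45)² + 30589) = 1/((9/(1 + 33) - 45)² + 30589) = 1/((9/34 - 45)² + 30589) = 1/((-1521/34)² + 30589) = 1/(2313441/1156 + 30589) = 1/(37674325/1156) = 1156/37674325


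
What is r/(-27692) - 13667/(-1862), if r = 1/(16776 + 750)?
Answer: 473786071343/64548888936 ≈ 7.3400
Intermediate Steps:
r = 1/17526 ≈ 5.7058e-5
r/(-27692) - 13667/(-1862) = (1/17526)/(-27692) - 13667/(-1862) = (1/17526)*(-1/27692) - 13667*(-1/1862) = -1/485329992 + 13667/1862 = 473786071343/64548888936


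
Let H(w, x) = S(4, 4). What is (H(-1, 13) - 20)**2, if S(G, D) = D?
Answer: 256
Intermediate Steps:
H(w, x) = 4
(H(-1, 13) - 20)**2 = (4 - 20)**2 = (-16)**2 = 256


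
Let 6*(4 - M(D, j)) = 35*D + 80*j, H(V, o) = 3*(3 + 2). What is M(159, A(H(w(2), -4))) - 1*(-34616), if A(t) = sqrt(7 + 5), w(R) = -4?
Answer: 67385/2 - 80*sqrt(3)/3 ≈ 33646.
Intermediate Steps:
H(V, o) = 15 (H(V, o) = 3*5 = 15)
A(t) = 2*sqrt(3) (A(t) = sqrt(12) = 2*sqrt(3))
M(D, j) = 4 - 40*j/3 - 35*D/6 (M(D, j) = 4 - (35*D + 80*j)/6 = 4 + (-40*j/3 - 35*D/6) = 4 - 40*j/3 - 35*D/6)
M(159, A(H(w(2), -4))) - 1*(-34616) = (4 - 80*sqrt(3)/3 - 35/6*159) - 1*(-34616) = (4 - 80*sqrt(3)/3 - 1855/2) + 34616 = (-1847/2 - 80*sqrt(3)/3) + 34616 = 67385/2 - 80*sqrt(3)/3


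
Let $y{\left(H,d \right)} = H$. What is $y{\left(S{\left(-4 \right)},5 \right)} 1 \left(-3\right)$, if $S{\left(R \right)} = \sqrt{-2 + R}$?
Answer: $- 3 i \sqrt{6} \approx - 7.3485 i$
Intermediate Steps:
$y{\left(S{\left(-4 \right)},5 \right)} 1 \left(-3\right) = \sqrt{-2 - 4} \cdot 1 \left(-3\right) = \sqrt{-6} \cdot 1 \left(-3\right) = i \sqrt{6} \cdot 1 \left(-3\right) = i \sqrt{6} \left(-3\right) = - 3 i \sqrt{6}$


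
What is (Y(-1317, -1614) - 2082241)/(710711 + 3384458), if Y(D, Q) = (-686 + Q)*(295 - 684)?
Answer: -1187541/4095169 ≈ -0.28999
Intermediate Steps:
Y(D, Q) = 266854 - 389*Q (Y(D, Q) = (-686 + Q)*(-389) = 266854 - 389*Q)
(Y(-1317, -1614) - 2082241)/(710711 + 3384458) = ((266854 - 389*(-1614)) - 2082241)/(710711 + 3384458) = ((266854 + 627846) - 2082241)/4095169 = (894700 - 2082241)*(1/4095169) = -1187541*1/4095169 = -1187541/4095169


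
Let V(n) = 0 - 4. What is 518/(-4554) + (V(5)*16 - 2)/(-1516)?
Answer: -121181/1725966 ≈ -0.070211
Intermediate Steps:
V(n) = -4
518/(-4554) + (V(5)*16 - 2)/(-1516) = 518/(-4554) + (-4*16 - 2)/(-1516) = 518*(-1/4554) + (-64 - 2)*(-1/1516) = -259/2277 - 66*(-1/1516) = -259/2277 + 33/758 = -121181/1725966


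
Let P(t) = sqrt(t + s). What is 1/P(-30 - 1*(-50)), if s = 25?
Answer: sqrt(5)/15 ≈ 0.14907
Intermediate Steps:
P(t) = sqrt(25 + t) (P(t) = sqrt(t + 25) = sqrt(25 + t))
1/P(-30 - 1*(-50)) = 1/(sqrt(25 + (-30 - 1*(-50)))) = 1/(sqrt(25 + (-30 + 50))) = 1/(sqrt(25 + 20)) = 1/(sqrt(45)) = 1/(3*sqrt(5)) = sqrt(5)/15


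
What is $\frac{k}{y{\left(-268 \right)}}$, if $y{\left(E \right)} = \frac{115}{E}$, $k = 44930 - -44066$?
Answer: $- \frac{23850928}{115} \approx -2.074 \cdot 10^{5}$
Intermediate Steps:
$k = 88996$ ($k = 44930 + 44066 = 88996$)
$\frac{k}{y{\left(-268 \right)}} = \frac{88996}{115 \frac{1}{-268}} = \frac{88996}{115 \left(- \frac{1}{268}\right)} = \frac{88996}{- \frac{115}{268}} = 88996 \left(- \frac{268}{115}\right) = - \frac{23850928}{115}$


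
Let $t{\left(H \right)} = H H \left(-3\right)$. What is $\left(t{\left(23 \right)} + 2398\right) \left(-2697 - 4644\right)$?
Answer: $-5953551$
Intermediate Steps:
$t{\left(H \right)} = - 3 H^{2}$ ($t{\left(H \right)} = H^{2} \left(-3\right) = - 3 H^{2}$)
$\left(t{\left(23 \right)} + 2398\right) \left(-2697 - 4644\right) = \left(- 3 \cdot 23^{2} + 2398\right) \left(-2697 - 4644\right) = \left(\left(-3\right) 529 + 2398\right) \left(-7341\right) = \left(-1587 + 2398\right) \left(-7341\right) = 811 \left(-7341\right) = -5953551$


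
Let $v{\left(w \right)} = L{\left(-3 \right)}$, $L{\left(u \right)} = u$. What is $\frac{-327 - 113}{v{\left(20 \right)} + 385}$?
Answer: $- \frac{220}{191} \approx -1.1518$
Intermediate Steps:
$v{\left(w \right)} = -3$
$\frac{-327 - 113}{v{\left(20 \right)} + 385} = \frac{-327 - 113}{-3 + 385} = - \frac{440}{382} = \left(-440\right) \frac{1}{382} = - \frac{220}{191}$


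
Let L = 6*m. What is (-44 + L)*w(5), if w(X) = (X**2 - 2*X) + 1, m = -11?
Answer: -1760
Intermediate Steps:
w(X) = 1 + X**2 - 2*X
L = -66 (L = 6*(-11) = -66)
(-44 + L)*w(5) = (-44 - 66)*(1 + 5**2 - 2*5) = -110*(1 + 25 - 10) = -110*16 = -1760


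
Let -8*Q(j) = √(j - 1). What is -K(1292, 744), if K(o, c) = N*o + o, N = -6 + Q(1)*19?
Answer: 6460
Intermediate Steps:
Q(j) = -√(-1 + j)/8 (Q(j) = -√(j - 1)/8 = -√(-1 + j)/8)
N = -6 (N = -6 - √(-1 + 1)/8*19 = -6 - √0/8*19 = -6 - ⅛*0*19 = -6 + 0*19 = -6 + 0 = -6)
K(o, c) = -5*o (K(o, c) = -6*o + o = -5*o)
-K(1292, 744) = -(-5)*1292 = -1*(-6460) = 6460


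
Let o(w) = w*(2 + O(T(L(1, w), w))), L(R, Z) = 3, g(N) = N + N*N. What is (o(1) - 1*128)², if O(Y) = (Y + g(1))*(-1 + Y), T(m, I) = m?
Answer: 13456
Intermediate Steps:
g(N) = N + N²
O(Y) = (-1 + Y)*(2 + Y) (O(Y) = (Y + 1*(1 + 1))*(-1 + Y) = (Y + 1*2)*(-1 + Y) = (Y + 2)*(-1 + Y) = (2 + Y)*(-1 + Y) = (-1 + Y)*(2 + Y))
o(w) = 12*w (o(w) = w*(2 + (-2 + 3 + 3²)) = w*(2 + (-2 + 3 + 9)) = w*(2 + 10) = w*12 = 12*w)
(o(1) - 1*128)² = (12*1 - 1*128)² = (12 - 128)² = (-116)² = 13456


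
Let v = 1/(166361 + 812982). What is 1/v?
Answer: 979343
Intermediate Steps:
v = 1/979343 ≈ 1.0211e-6
1/v = 1/(1/979343) = 979343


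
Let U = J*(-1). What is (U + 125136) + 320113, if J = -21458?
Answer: 466707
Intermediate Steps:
U = 21458 (U = -21458*(-1) = 21458)
(U + 125136) + 320113 = (21458 + 125136) + 320113 = 146594 + 320113 = 466707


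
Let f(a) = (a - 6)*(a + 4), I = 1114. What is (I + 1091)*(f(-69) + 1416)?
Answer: 13871655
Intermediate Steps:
f(a) = (-6 + a)*(4 + a)
(I + 1091)*(f(-69) + 1416) = (1114 + 1091)*((-24 + (-69)**2 - 2*(-69)) + 1416) = 2205*((-24 + 4761 + 138) + 1416) = 2205*(4875 + 1416) = 2205*6291 = 13871655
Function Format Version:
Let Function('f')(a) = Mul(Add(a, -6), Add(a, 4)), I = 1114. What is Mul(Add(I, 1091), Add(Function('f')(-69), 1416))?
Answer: 13871655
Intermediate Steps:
Function('f')(a) = Mul(Add(-6, a), Add(4, a))
Mul(Add(I, 1091), Add(Function('f')(-69), 1416)) = Mul(Add(1114, 1091), Add(Add(-24, Pow(-69, 2), Mul(-2, -69)), 1416)) = Mul(2205, Add(Add(-24, 4761, 138), 1416)) = Mul(2205, Add(4875, 1416)) = Mul(2205, 6291) = 13871655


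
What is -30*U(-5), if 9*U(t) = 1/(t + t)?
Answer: ⅓ ≈ 0.33333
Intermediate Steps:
U(t) = 1/(18*t) (U(t) = 1/(9*(t + t)) = 1/(9*((2*t))) = (1/(2*t))/9 = 1/(18*t))
-30*U(-5) = -5/(3*(-5)) = -5*(-1)/(3*5) = -30*(-1/90) = ⅓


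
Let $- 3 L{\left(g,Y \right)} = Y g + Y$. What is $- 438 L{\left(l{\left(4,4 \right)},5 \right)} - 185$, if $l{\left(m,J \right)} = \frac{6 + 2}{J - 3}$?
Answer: $6385$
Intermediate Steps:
$l{\left(m,J \right)} = \frac{8}{-3 + J}$
$L{\left(g,Y \right)} = - \frac{Y}{3} - \frac{Y g}{3}$ ($L{\left(g,Y \right)} = - \frac{Y g + Y}{3} = - \frac{Y + Y g}{3} = - \frac{Y}{3} - \frac{Y g}{3}$)
$- 438 L{\left(l{\left(4,4 \right)},5 \right)} - 185 = - 438 \left(\left(- \frac{1}{3}\right) 5 \left(1 + \frac{8}{-3 + 4}\right)\right) - 185 = - 438 \left(\left(- \frac{1}{3}\right) 5 \left(1 + \frac{8}{1}\right)\right) - 185 = - 438 \left(\left(- \frac{1}{3}\right) 5 \left(1 + 8 \cdot 1\right)\right) - 185 = - 438 \left(\left(- \frac{1}{3}\right) 5 \left(1 + 8\right)\right) - 185 = - 438 \left(\left(- \frac{1}{3}\right) 5 \cdot 9\right) - 185 = \left(-438\right) \left(-15\right) - 185 = 6570 - 185 = 6385$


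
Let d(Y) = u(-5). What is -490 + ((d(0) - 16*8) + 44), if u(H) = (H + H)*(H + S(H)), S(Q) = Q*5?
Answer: -274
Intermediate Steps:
S(Q) = 5*Q
u(H) = 12*H**2 (u(H) = (H + H)*(H + 5*H) = (2*H)*(6*H) = 12*H**2)
d(Y) = 300 (d(Y) = 12*(-5)**2 = 12*25 = 300)
-490 + ((d(0) - 16*8) + 44) = -490 + ((300 - 16*8) + 44) = -490 + ((300 - 128) + 44) = -490 + (172 + 44) = -490 + 216 = -274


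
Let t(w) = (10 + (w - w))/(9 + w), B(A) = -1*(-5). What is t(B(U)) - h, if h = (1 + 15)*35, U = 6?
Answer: -3915/7 ≈ -559.29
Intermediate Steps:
B(A) = 5
t(w) = 10/(9 + w) (t(w) = (10 + 0)/(9 + w) = 10/(9 + w))
h = 560 (h = 16*35 = 560)
t(B(U)) - h = 10/(9 + 5) - 1*560 = 10/14 - 560 = 10*(1/14) - 560 = 5/7 - 560 = -3915/7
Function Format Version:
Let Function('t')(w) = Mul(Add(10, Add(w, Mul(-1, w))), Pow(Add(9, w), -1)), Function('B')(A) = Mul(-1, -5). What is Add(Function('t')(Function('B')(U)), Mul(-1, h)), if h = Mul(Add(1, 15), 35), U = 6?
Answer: Rational(-3915, 7) ≈ -559.29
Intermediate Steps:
Function('B')(A) = 5
Function('t')(w) = Mul(10, Pow(Add(9, w), -1)) (Function('t')(w) = Mul(Add(10, 0), Pow(Add(9, w), -1)) = Mul(10, Pow(Add(9, w), -1)))
h = 560 (h = Mul(16, 35) = 560)
Add(Function('t')(Function('B')(U)), Mul(-1, h)) = Add(Mul(10, Pow(Add(9, 5), -1)), Mul(-1, 560)) = Add(Mul(10, Pow(14, -1)), -560) = Add(Mul(10, Rational(1, 14)), -560) = Add(Rational(5, 7), -560) = Rational(-3915, 7)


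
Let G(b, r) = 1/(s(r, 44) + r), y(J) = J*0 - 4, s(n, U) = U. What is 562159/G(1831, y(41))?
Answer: 22486360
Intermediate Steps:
y(J) = -4 (y(J) = 0 - 4 = -4)
G(b, r) = 1/(44 + r)
562159/G(1831, y(41)) = 562159/(1/(44 - 4)) = 562159/(1/40) = 562159*40 = 22486360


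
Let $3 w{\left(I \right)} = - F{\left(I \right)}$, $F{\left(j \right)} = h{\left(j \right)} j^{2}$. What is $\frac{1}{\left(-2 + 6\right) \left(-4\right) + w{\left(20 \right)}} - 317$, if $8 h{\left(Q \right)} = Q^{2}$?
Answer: $- \frac{6355219}{20048} \approx -317.0$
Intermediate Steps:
$h{\left(Q \right)} = \frac{Q^{2}}{8}$
$F{\left(j \right)} = \frac{j^{4}}{8}$ ($F{\left(j \right)} = \frac{j^{2}}{8} j^{2} = \frac{j^{4}}{8}$)
$w{\left(I \right)} = - \frac{I^{4}}{24}$ ($w{\left(I \right)} = \frac{\left(-1\right) \frac{I^{4}}{8}}{3} = \frac{\left(- \frac{1}{8}\right) I^{4}}{3} = - \frac{I^{4}}{24}$)
$\frac{1}{\left(-2 + 6\right) \left(-4\right) + w{\left(20 \right)}} - 317 = \frac{1}{\left(-2 + 6\right) \left(-4\right) - \frac{20^{4}}{24}} - 317 = \frac{1}{4 \left(-4\right) - \frac{20000}{3}} - 317 = \frac{1}{-16 - \frac{20000}{3}} - 317 = \frac{1}{- \frac{20048}{3}} - 317 = - \frac{3}{20048} - 317 = - \frac{6355219}{20048}$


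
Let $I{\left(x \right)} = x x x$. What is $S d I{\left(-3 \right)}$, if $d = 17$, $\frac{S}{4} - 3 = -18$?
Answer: $27540$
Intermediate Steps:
$I{\left(x \right)} = x^{3}$ ($I{\left(x \right)} = x^{2} x = x^{3}$)
$S = -60$ ($S = 12 + 4 \left(-18\right) = 12 - 72 = -60$)
$S d I{\left(-3 \right)} = \left(-60\right) 17 \left(-3\right)^{3} = \left(-1020\right) \left(-27\right) = 27540$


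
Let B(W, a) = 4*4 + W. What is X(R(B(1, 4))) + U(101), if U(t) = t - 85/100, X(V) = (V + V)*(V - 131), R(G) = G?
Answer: -75517/20 ≈ -3775.9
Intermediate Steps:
B(W, a) = 16 + W
X(V) = 2*V*(-131 + V) (X(V) = (2*V)*(-131 + V) = 2*V*(-131 + V))
U(t) = -17/20 + t (U(t) = t - 85*1/100 = t - 17/20 = -17/20 + t)
X(R(B(1, 4))) + U(101) = 2*(16 + 1)*(-131 + (16 + 1)) + (-17/20 + 101) = 2*17*(-131 + 17) + 2003/20 = 2*17*(-114) + 2003/20 = -3876 + 2003/20 = -75517/20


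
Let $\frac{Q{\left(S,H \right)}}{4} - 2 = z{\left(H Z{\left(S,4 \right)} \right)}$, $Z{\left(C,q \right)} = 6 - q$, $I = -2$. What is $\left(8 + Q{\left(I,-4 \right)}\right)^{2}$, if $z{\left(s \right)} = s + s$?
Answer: $2304$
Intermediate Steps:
$z{\left(s \right)} = 2 s$
$Q{\left(S,H \right)} = 8 + 16 H$ ($Q{\left(S,H \right)} = 8 + 4 \cdot 2 H \left(6 - 4\right) = 8 + 4 \cdot 2 H 2 = 8 + 4 \cdot 2 \cdot 2 H = 8 + 4 \cdot 4 H = 8 + 16 H$)
$\left(8 + Q{\left(I,-4 \right)}\right)^{2} = \left(8 + \left(8 + 16 \left(-4\right)\right)\right)^{2} = \left(8 + \left(8 - 64\right)\right)^{2} = \left(8 - 56\right)^{2} = \left(-48\right)^{2} = 2304$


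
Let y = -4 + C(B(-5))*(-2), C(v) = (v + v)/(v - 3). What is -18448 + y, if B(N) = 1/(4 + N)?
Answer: -18453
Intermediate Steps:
C(v) = 2*v/(-3 + v) (C(v) = (2*v)/(-3 + v) = 2*v/(-3 + v))
y = -5 (y = -4 + (2/((4 - 5)*(-3 + 1/(4 - 5))))*(-2) = -4 + (2/(-1*(-3 + 1/(-1))))*(-2) = -4 + (2*(-1)/(-3 - 1))*(-2) = -4 + (2*(-1)/(-4))*(-2) = -4 + (2*(-1)*(-¼))*(-2) = -4 + (½)*(-2) = -4 - 1 = -5)
-18448 + y = -18448 - 5 = -18453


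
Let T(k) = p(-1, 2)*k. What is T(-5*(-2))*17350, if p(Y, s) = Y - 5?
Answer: -1041000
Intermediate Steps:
p(Y, s) = -5 + Y
T(k) = -6*k (T(k) = (-5 - 1)*k = -6*k)
T(-5*(-2))*17350 = -(-30)*(-2)*17350 = -6*10*17350 = -60*17350 = -1041000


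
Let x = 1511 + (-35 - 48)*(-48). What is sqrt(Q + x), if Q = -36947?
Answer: 2*I*sqrt(7863) ≈ 177.35*I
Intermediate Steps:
x = 5495 (x = 1511 - 83*(-48) = 1511 + 3984 = 5495)
sqrt(Q + x) = sqrt(-36947 + 5495) = sqrt(-31452) = 2*I*sqrt(7863)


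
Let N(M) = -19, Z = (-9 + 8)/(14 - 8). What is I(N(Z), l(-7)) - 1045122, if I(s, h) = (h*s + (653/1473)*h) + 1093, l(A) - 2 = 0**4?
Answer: -1537909385/1473 ≈ -1.0441e+6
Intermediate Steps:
l(A) = 2 (l(A) = 2 + 0**4 = 2 + 0 = 2)
Z = -1/6 ≈ -0.16667
I(s, h) = 1093 + 653*h/1473 + h*s (I(s, h) = (h*s + (653*(1/1473))*h) + 1093 = (h*s + 653*h/1473) + 1093 = (653*h/1473 + h*s) + 1093 = 1093 + 653*h/1473 + h*s)
I(N(Z), l(-7)) - 1045122 = (1093 + (653/1473)*2 + 2*(-19)) - 1045122 = (1093 + 1306/1473 - 38) - 1045122 = 1555321/1473 - 1045122 = -1537909385/1473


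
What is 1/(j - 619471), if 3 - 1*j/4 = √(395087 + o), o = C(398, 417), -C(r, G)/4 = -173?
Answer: -619459/383723120217 + 4*√395779/383723120217 ≈ -1.6078e-6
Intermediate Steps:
C(r, G) = 692 (C(r, G) = -4*(-173) = 692)
o = 692
j = 12 - 4*√395779 (j = 12 - 4*√(395087 + 692) = 12 - 4*√395779 ≈ -2504.4)
1/(j - 619471) = 1/((12 - 4*√395779) - 619471) = 1/(-619459 - 4*√395779)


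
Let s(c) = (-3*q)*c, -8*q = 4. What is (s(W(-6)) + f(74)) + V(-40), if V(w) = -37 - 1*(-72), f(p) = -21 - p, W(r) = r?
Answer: -69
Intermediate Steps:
q = -½ (q = -⅛*4 = -½ ≈ -0.50000)
s(c) = 3*c/2 (s(c) = (-3*(-½))*c = 3*c/2)
V(w) = 35 (V(w) = -37 + 72 = 35)
(s(W(-6)) + f(74)) + V(-40) = ((3/2)*(-6) + (-21 - 1*74)) + 35 = (-9 + (-21 - 74)) + 35 = (-9 - 95) + 35 = -104 + 35 = -69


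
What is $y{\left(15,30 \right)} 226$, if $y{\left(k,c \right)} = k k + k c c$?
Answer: $3101850$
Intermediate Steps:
$y{\left(k,c \right)} = k^{2} + k c^{2}$ ($y{\left(k,c \right)} = k^{2} + c k c = k^{2} + k c^{2}$)
$y{\left(15,30 \right)} 226 = 15 \left(15 + 30^{2}\right) 226 = 15 \left(15 + 900\right) 226 = 15 \cdot 915 \cdot 226 = 13725 \cdot 226 = 3101850$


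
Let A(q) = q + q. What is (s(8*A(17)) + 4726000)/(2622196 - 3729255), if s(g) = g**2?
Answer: -4799984/1107059 ≈ -4.3358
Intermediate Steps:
A(q) = 2*q
(s(8*A(17)) + 4726000)/(2622196 - 3729255) = ((8*(2*17))**2 + 4726000)/(2622196 - 3729255) = ((8*34)**2 + 4726000)/(-1107059) = (272**2 + 4726000)*(-1/1107059) = (73984 + 4726000)*(-1/1107059) = 4799984*(-1/1107059) = -4799984/1107059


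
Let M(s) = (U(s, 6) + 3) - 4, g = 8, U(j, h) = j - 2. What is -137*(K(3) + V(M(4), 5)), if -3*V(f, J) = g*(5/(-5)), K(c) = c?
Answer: -2329/3 ≈ -776.33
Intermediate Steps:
U(j, h) = -2 + j
M(s) = -3 + s (M(s) = ((-2 + s) + 3) - 4 = (1 + s) - 4 = -3 + s)
V(f, J) = 8/3 (V(f, J) = -8*5/(-5)/3 = -8*5*(-⅕)/3 = -8*(-1)/3 = -⅓*(-8) = 8/3)
-137*(K(3) + V(M(4), 5)) = -137*(3 + 8/3) = -137*17/3 = -2329/3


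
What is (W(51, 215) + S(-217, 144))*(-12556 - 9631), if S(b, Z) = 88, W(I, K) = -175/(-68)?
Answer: -136649733/68 ≈ -2.0096e+6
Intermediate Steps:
W(I, K) = 175/68 (W(I, K) = -175*(-1/68) = 175/68)
(W(51, 215) + S(-217, 144))*(-12556 - 9631) = (175/68 + 88)*(-12556 - 9631) = (6159/68)*(-22187) = -136649733/68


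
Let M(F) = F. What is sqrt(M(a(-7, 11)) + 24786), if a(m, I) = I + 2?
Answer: sqrt(24799) ≈ 157.48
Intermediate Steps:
a(m, I) = 2 + I
sqrt(M(a(-7, 11)) + 24786) = sqrt((2 + 11) + 24786) = sqrt(13 + 24786) = sqrt(24799)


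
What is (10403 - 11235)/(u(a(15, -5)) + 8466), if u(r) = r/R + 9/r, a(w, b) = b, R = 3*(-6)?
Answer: -74880/761803 ≈ -0.098293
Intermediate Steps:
R = -18
u(r) = 9/r - r/18 (u(r) = r/(-18) + 9/r = r*(-1/18) + 9/r = -r/18 + 9/r = 9/r - r/18)
(10403 - 11235)/(u(a(15, -5)) + 8466) = (10403 - 11235)/((9/(-5) - 1/18*(-5)) + 8466) = -832/((9*(-⅕) + 5/18) + 8466) = -832/((-9/5 + 5/18) + 8466) = -832/(-137/90 + 8466) = -832/761803/90 = -832*90/761803 = -74880/761803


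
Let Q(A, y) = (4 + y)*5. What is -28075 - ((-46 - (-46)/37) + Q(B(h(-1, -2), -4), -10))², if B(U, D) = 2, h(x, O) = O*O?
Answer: -46085431/1369 ≈ -33664.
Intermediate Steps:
h(x, O) = O²
Q(A, y) = 20 + 5*y
-28075 - ((-46 - (-46)/37) + Q(B(h(-1, -2), -4), -10))² = -28075 - ((-46 - (-46)/37) + (20 + 5*(-10)))² = -28075 - ((-46 - (-46)/37) + (20 - 50))² = -28075 - ((-46 - 1*(-46/37)) - 30)² = -28075 - ((-46 + 46/37) - 30)² = -28075 - (-1656/37 - 30)² = -28075 - (-2766/37)² = -28075 - 1*7650756/1369 = -28075 - 7650756/1369 = -46085431/1369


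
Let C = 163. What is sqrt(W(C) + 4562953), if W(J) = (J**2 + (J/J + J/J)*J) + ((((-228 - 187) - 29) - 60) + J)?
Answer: sqrt(4589507) ≈ 2142.3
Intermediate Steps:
W(J) = -504 + J**2 + 3*J (W(J) = (J**2 + (1 + 1)*J) + (((-415 - 29) - 60) + J) = (J**2 + 2*J) + ((-444 - 60) + J) = (J**2 + 2*J) + (-504 + J) = -504 + J**2 + 3*J)
sqrt(W(C) + 4562953) = sqrt((-504 + 163**2 + 3*163) + 4562953) = sqrt((-504 + 26569 + 489) + 4562953) = sqrt(26554 + 4562953) = sqrt(4589507)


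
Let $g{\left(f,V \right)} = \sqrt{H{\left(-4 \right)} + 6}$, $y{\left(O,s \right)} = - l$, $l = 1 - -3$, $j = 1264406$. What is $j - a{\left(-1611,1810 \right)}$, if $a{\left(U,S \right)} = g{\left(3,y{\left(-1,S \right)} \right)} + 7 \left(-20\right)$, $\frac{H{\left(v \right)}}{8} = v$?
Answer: $1264546 - i \sqrt{26} \approx 1.2645 \cdot 10^{6} - 5.099 i$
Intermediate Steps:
$H{\left(v \right)} = 8 v$
$l = 4$ ($l = 1 + 3 = 4$)
$y{\left(O,s \right)} = -4$ ($y{\left(O,s \right)} = \left(-1\right) 4 = -4$)
$g{\left(f,V \right)} = i \sqrt{26}$ ($g{\left(f,V \right)} = \sqrt{8 \left(-4\right) + 6} = \sqrt{-32 + 6} = \sqrt{-26} = i \sqrt{26}$)
$a{\left(U,S \right)} = -140 + i \sqrt{26}$ ($a{\left(U,S \right)} = i \sqrt{26} + 7 \left(-20\right) = i \sqrt{26} - 140 = -140 + i \sqrt{26}$)
$j - a{\left(-1611,1810 \right)} = 1264406 - \left(-140 + i \sqrt{26}\right) = 1264406 + \left(140 - i \sqrt{26}\right) = 1264546 - i \sqrt{26}$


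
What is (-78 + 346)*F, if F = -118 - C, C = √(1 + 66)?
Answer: -31624 - 268*√67 ≈ -33818.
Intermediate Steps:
C = √67 ≈ 8.1853
F = -118 - √67 ≈ -126.19
(-78 + 346)*F = (-78 + 346)*(-118 - √67) = 268*(-118 - √67) = -31624 - 268*√67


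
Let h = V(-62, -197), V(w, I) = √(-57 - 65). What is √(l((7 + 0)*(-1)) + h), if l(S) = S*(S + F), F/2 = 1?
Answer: √(35 + I*√122) ≈ 5.9875 + 0.92236*I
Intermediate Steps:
F = 2 (F = 2*1 = 2)
V(w, I) = I*√122 (V(w, I) = √(-122) = I*√122)
h = I*√122 ≈ 11.045*I
l(S) = S*(2 + S) (l(S) = S*(S + 2) = S*(2 + S))
√(l((7 + 0)*(-1)) + h) = √(((7 + 0)*(-1))*(2 + (7 + 0)*(-1)) + I*√122) = √((7*(-1))*(2 + 7*(-1)) + I*√122) = √(-7*(2 - 7) + I*√122) = √(-7*(-5) + I*√122) = √(35 + I*√122)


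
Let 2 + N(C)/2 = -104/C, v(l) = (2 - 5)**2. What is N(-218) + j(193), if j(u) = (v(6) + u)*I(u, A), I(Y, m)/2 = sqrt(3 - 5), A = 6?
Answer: -332/109 + 404*I*sqrt(2) ≈ -3.0459 + 571.34*I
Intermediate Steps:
I(Y, m) = 2*I*sqrt(2) (I(Y, m) = 2*sqrt(3 - 5) = 2*sqrt(-2) = 2*(I*sqrt(2)) = 2*I*sqrt(2))
v(l) = 9 (v(l) = (-3)**2 = 9)
N(C) = -4 - 208/C (N(C) = -4 + 2*(-104/C) = -4 - 208/C)
j(u) = 2*I*sqrt(2)*(9 + u) (j(u) = (9 + u)*(2*I*sqrt(2)) = 2*I*sqrt(2)*(9 + u))
N(-218) + j(193) = (-4 - 208/(-218)) + 2*I*sqrt(2)*(9 + 193) = (-4 - 208*(-1/218)) + 2*I*sqrt(2)*202 = (-4 + 104/109) + 404*I*sqrt(2) = -332/109 + 404*I*sqrt(2)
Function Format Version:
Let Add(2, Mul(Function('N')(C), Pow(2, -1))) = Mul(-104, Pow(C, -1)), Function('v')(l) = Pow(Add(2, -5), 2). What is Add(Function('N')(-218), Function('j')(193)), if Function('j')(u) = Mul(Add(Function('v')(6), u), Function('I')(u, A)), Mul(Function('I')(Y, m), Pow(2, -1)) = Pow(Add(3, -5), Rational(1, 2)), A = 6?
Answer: Add(Rational(-332, 109), Mul(404, I, Pow(2, Rational(1, 2)))) ≈ Add(-3.0459, Mul(571.34, I))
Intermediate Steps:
Function('I')(Y, m) = Mul(2, I, Pow(2, Rational(1, 2))) (Function('I')(Y, m) = Mul(2, Pow(Add(3, -5), Rational(1, 2))) = Mul(2, Pow(-2, Rational(1, 2))) = Mul(2, Mul(I, Pow(2, Rational(1, 2)))) = Mul(2, I, Pow(2, Rational(1, 2))))
Function('v')(l) = 9 (Function('v')(l) = Pow(-3, 2) = 9)
Function('N')(C) = Add(-4, Mul(-208, Pow(C, -1))) (Function('N')(C) = Add(-4, Mul(2, Mul(-104, Pow(C, -1)))) = Add(-4, Mul(-208, Pow(C, -1))))
Function('j')(u) = Mul(2, I, Pow(2, Rational(1, 2)), Add(9, u)) (Function('j')(u) = Mul(Add(9, u), Mul(2, I, Pow(2, Rational(1, 2)))) = Mul(2, I, Pow(2, Rational(1, 2)), Add(9, u)))
Add(Function('N')(-218), Function('j')(193)) = Add(Add(-4, Mul(-208, Pow(-218, -1))), Mul(2, I, Pow(2, Rational(1, 2)), Add(9, 193))) = Add(Add(-4, Mul(-208, Rational(-1, 218))), Mul(2, I, Pow(2, Rational(1, 2)), 202)) = Add(Add(-4, Rational(104, 109)), Mul(404, I, Pow(2, Rational(1, 2)))) = Add(Rational(-332, 109), Mul(404, I, Pow(2, Rational(1, 2))))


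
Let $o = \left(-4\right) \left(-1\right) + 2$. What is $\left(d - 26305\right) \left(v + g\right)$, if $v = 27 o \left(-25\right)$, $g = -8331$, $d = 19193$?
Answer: $88053672$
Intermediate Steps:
$o = 6$ ($o = 4 + 2 = 6$)
$v = -4050$ ($v = 27 \cdot 6 \left(-25\right) = 162 \left(-25\right) = -4050$)
$\left(d - 26305\right) \left(v + g\right) = \left(19193 - 26305\right) \left(-4050 - 8331\right) = \left(-7112\right) \left(-12381\right) = 88053672$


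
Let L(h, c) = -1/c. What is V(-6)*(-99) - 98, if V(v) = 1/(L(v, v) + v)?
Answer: -2836/35 ≈ -81.029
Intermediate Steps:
V(v) = 1/(v - 1/v) (V(v) = 1/(-1/v + v) = 1/(v - 1/v))
V(-6)*(-99) - 98 = -6/(-1 + (-6)**2)*(-99) - 98 = -6/(-1 + 36)*(-99) - 98 = -6/35*(-99) - 98 = 594/35 - 98 = -2836/35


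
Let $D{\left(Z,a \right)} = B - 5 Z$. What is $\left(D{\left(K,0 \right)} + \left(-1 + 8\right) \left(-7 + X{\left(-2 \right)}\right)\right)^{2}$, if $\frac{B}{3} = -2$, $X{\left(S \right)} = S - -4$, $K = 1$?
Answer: $2116$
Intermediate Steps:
$X{\left(S \right)} = 4 + S$ ($X{\left(S \right)} = S + 4 = 4 + S$)
$B = -6$ ($B = 3 \left(-2\right) = -6$)
$D{\left(Z,a \right)} = -6 - 5 Z$
$\left(D{\left(K,0 \right)} + \left(-1 + 8\right) \left(-7 + X{\left(-2 \right)}\right)\right)^{2} = \left(\left(-6 - 5\right) + \left(-1 + 8\right) \left(-7 + \left(4 - 2\right)\right)\right)^{2} = \left(\left(-6 - 5\right) + 7 \left(-7 + 2\right)\right)^{2} = \left(-11 + 7 \left(-5\right)\right)^{2} = \left(-11 - 35\right)^{2} = \left(-46\right)^{2} = 2116$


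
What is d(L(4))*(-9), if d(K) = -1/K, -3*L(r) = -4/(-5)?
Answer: -135/4 ≈ -33.750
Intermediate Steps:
L(r) = -4/15 (L(r) = -(-4)/(3*(-5)) = -(-4)*(-1)/(3*5) = -⅓*⅘ = -4/15)
d(L(4))*(-9) = -1/(-4/15)*(-9) = -1*(-15/4)*(-9) = (15/4)*(-9) = -135/4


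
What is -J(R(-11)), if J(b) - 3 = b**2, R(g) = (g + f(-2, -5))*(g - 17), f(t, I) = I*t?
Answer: -787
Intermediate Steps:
R(g) = (-17 + g)*(10 + g) (R(g) = (g - 5*(-2))*(g - 17) = (g + 10)*(-17 + g) = (10 + g)*(-17 + g) = (-17 + g)*(10 + g))
J(b) = 3 + b**2
-J(R(-11)) = -(3 + (-170 + (-11)**2 - 7*(-11))**2) = -(3 + (-170 + 121 + 77)**2) = -(3 + 28**2) = -(3 + 784) = -1*787 = -787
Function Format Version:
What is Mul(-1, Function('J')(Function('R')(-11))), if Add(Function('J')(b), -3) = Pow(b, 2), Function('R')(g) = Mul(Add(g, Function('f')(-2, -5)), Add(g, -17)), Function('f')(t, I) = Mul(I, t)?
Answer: -787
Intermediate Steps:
Function('R')(g) = Mul(Add(-17, g), Add(10, g)) (Function('R')(g) = Mul(Add(g, Mul(-5, -2)), Add(g, -17)) = Mul(Add(g, 10), Add(-17, g)) = Mul(Add(10, g), Add(-17, g)) = Mul(Add(-17, g), Add(10, g)))
Function('J')(b) = Add(3, Pow(b, 2))
Mul(-1, Function('J')(Function('R')(-11))) = Mul(-1, Add(3, Pow(Add(-170, Pow(-11, 2), Mul(-7, -11)), 2))) = Mul(-1, Add(3, Pow(Add(-170, 121, 77), 2))) = Mul(-1, Add(3, Pow(28, 2))) = Mul(-1, Add(3, 784)) = Mul(-1, 787) = -787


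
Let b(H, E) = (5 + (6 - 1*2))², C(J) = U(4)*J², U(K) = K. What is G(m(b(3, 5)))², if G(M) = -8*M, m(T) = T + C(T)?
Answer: 44352360000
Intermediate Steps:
C(J) = 4*J²
b(H, E) = 81 (b(H, E) = (5 + (6 - 2))² = (5 + 4)² = 9² = 81)
m(T) = T + 4*T²
G(m(b(3, 5)))² = (-648*(1 + 4*81))² = (-648*(1 + 324))² = (-648*325)² = (-8*26325)² = (-210600)² = 44352360000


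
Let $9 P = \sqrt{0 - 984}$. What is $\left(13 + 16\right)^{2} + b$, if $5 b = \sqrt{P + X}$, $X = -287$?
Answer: $841 + \frac{\sqrt{-2583 + 2 i \sqrt{246}}}{15} \approx 841.02 + 3.3883 i$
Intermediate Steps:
$P = \frac{2 i \sqrt{246}}{9}$ ($P = \frac{\sqrt{0 - 984}}{9} = \frac{\sqrt{-984}}{9} = \frac{2 i \sqrt{246}}{9} \approx 3.4854 i$)
$b = \frac{\sqrt{-287 + \frac{2 i \sqrt{246}}{9}}}{5}$ ($b = \frac{\sqrt{\frac{2 i \sqrt{246}}{9} - 287}}{5} = \frac{\sqrt{-287 + \frac{2 i \sqrt{246}}{9}}}{5} \approx 0.020573 + 3.3883 i$)
$\left(13 + 16\right)^{2} + b = \left(13 + 16\right)^{2} + \frac{\sqrt{-2583 + 2 i \sqrt{246}}}{15} = 29^{2} + \frac{\sqrt{-2583 + 2 i \sqrt{246}}}{15} = 841 + \frac{\sqrt{-2583 + 2 i \sqrt{246}}}{15}$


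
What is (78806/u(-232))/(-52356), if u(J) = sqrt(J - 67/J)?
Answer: 39403*I*sqrt(346434)/234541791 ≈ 0.098882*I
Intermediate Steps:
(78806/u(-232))/(-52356) = (78806/(sqrt(-232 - 67/(-232))))/(-52356) = (78806/(sqrt(-232 - 67*(-1/232))))*(-1/52356) = (78806/(sqrt(-232 + 67/232)))*(-1/52356) = (78806/(sqrt(-53757/232)))*(-1/52356) = (78806/((3*I*sqrt(346434)/116)))*(-1/52356) = (78806*(-2*I*sqrt(346434)/17919))*(-1/52356) = -157612*I*sqrt(346434)/17919*(-1/52356) = 39403*I*sqrt(346434)/234541791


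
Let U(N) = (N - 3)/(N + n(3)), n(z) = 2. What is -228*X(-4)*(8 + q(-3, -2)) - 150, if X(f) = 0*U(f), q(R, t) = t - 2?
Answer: -150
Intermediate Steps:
q(R, t) = -2 + t
U(N) = (-3 + N)/(2 + N) (U(N) = (N - 3)/(N + 2) = (-3 + N)/(2 + N))
X(f) = 0 (X(f) = 0*((-3 + f)/(2 + f)) = 0)
-228*X(-4)*(8 + q(-3, -2)) - 150 = -0*(8 + (-2 - 2)) - 150 = -0*(8 - 4) - 150 = -0*4 - 150 = -228*0 - 150 = 0 - 150 = -150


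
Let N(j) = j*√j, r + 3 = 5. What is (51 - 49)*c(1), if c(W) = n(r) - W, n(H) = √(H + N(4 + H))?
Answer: -2 + 2*√(2 + 6*√6) ≈ 6.1724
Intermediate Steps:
r = 2 (r = -3 + 5 = 2)
N(j) = j^(3/2)
n(H) = √(H + (4 + H)^(3/2))
c(W) = √(2 + 6*√6) - W (c(W) = √(2 + (4 + 2)^(3/2)) - W = √(2 + 6^(3/2)) - W = √(2 + 6*√6) - W)
(51 - 49)*c(1) = (51 - 49)*(√(2 + 6*√6) - 1*1) = 2*(√(2 + 6*√6) - 1) = 2*(-1 + √(2 + 6*√6)) = -2 + 2*√(2 + 6*√6)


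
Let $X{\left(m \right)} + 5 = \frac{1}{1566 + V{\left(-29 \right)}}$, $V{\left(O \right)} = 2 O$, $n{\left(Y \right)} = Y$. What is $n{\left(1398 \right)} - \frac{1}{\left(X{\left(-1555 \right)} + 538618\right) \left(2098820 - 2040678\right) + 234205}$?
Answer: $\frac{33010231036149596}{23612468552325} \approx 1398.0$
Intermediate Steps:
$X{\left(m \right)} = - \frac{7539}{1508}$ ($X{\left(m \right)} = -5 + \frac{1}{1566 + 2 \left(-29\right)} = -5 + \frac{1}{1566 - 58} = -5 + \frac{1}{1508} = - \frac{7539}{1508}$)
$n{\left(1398 \right)} - \frac{1}{\left(X{\left(-1555 \right)} + 538618\right) \left(2098820 - 2040678\right) + 234205} = 1398 - \frac{1}{\left(- \frac{7539}{1508} + 538618\right) \left(2098820 - 2040678\right) + 234205} = 1398 - \frac{1}{\frac{812228405}{1508} \cdot 58142 + 234205} = 1398 - \frac{1}{\frac{23612291961755}{754} + 234205} = 1398 - \frac{1}{\frac{23612468552325}{754}} = 1398 - \frac{754}{23612468552325} = \frac{33010231036149596}{23612468552325}$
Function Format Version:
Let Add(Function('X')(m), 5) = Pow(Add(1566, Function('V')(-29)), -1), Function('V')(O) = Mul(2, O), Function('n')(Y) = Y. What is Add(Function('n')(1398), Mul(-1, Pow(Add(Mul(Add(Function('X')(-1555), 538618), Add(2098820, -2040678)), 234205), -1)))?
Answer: Rational(33010231036149596, 23612468552325) ≈ 1398.0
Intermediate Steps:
Function('X')(m) = Rational(-7539, 1508) (Function('X')(m) = Add(-5, Pow(Add(1566, Mul(2, -29)), -1)) = Add(-5, Pow(Add(1566, -58), -1)) = Add(-5, Pow(1508, -1)) = Add(-5, Rational(1, 1508)) = Rational(-7539, 1508))
Add(Function('n')(1398), Mul(-1, Pow(Add(Mul(Add(Function('X')(-1555), 538618), Add(2098820, -2040678)), 234205), -1))) = Add(1398, Mul(-1, Pow(Add(Mul(Add(Rational(-7539, 1508), 538618), Add(2098820, -2040678)), 234205), -1))) = Add(1398, Mul(-1, Pow(Add(Mul(Rational(812228405, 1508), 58142), 234205), -1))) = Add(1398, Mul(-1, Pow(Add(Rational(23612291961755, 754), 234205), -1))) = Add(1398, Mul(-1, Pow(Rational(23612468552325, 754), -1))) = Add(1398, Mul(-1, Rational(754, 23612468552325))) = Add(1398, Rational(-754, 23612468552325)) = Rational(33010231036149596, 23612468552325)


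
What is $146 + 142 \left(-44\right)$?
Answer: $-6102$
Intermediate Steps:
$146 + 142 \left(-44\right) = 146 - 6248 = -6102$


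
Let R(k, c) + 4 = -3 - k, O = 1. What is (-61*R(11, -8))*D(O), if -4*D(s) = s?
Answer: -549/2 ≈ -274.50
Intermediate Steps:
D(s) = -s/4
R(k, c) = -7 - k (R(k, c) = -4 + (-3 - k) = -7 - k)
(-61*R(11, -8))*D(O) = (-61*(-7 - 1*11))*(-¼*1) = -61*(-7 - 11)*(-¼) = -61*(-18)*(-¼) = 1098*(-¼) = -549/2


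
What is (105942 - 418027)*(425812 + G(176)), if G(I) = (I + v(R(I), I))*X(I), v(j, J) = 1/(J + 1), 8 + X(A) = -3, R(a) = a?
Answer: -23414502005485/177 ≈ -1.3229e+11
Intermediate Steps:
X(A) = -11 (X(A) = -8 - 3 = -11)
v(j, J) = 1/(1 + J)
G(I) = -11*I - 11/(1 + I) (G(I) = (I + 1/(1 + I))*(-11) = -11*I - 11/(1 + I))
(105942 - 418027)*(425812 + G(176)) = (105942 - 418027)*(425812 + 11*(-1 - 1*176*(1 + 176))/(1 + 176)) = -312085*(425812 + 11*(-1 - 1*176*177)/177) = -312085*(425812 + 11*(1/177)*(-1 - 31152)) = -312085*(425812 + 11*(1/177)*(-31153)) = -312085*(425812 - 342683/177) = -312085*75026041/177 = -23414502005485/177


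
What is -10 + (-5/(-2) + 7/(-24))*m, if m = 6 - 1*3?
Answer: -27/8 ≈ -3.3750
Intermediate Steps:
m = 3 (m = 6 - 3 = 3)
-10 + (-5/(-2) + 7/(-24))*m = -10 + (-5/(-2) + 7/(-24))*3 = -10 + (-5*(-½) + 7*(-1/24))*3 = -10 + (5/2 - 7/24)*3 = -10 + (53/24)*3 = -10 + 53/8 = -27/8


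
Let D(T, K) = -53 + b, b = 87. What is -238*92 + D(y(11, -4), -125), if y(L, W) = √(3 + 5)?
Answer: -21862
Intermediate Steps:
y(L, W) = 2*√2 (y(L, W) = √8 = 2*√2)
D(T, K) = 34 (D(T, K) = -53 + 87 = 34)
-238*92 + D(y(11, -4), -125) = -238*92 + 34 = -21896 + 34 = -21862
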